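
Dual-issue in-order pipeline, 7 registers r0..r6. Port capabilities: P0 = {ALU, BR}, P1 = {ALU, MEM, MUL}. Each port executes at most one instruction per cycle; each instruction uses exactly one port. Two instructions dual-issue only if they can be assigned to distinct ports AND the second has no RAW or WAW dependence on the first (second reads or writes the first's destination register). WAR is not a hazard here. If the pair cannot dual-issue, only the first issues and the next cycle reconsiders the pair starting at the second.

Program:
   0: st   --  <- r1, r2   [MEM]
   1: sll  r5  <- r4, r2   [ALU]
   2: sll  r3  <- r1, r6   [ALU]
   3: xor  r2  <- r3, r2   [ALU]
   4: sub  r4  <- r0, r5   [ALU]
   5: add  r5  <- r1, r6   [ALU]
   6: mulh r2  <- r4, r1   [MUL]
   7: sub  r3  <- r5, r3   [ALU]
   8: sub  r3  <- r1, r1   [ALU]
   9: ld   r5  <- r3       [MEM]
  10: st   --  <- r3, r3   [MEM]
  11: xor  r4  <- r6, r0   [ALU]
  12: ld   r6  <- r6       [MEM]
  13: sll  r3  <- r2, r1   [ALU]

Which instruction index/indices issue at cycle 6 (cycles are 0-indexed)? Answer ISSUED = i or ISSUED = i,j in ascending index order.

ISSUED = 9

0. st.MEM sll.ALU @i0&i1  | dual
1. sll.ALU @i2  | RAW r3
2. xor.ALU sub.ALU @i3&i4  | dual
3. add.ALU mulh.MUL @i5&i6  | dual
4. sub.ALU @i7  | WAW r3
5. sub.ALU @i8  | RAW r3
6. ld.MEM @i9  | no-port MEM/MEM
7. st.MEM xor.ALU @i10&i11  | dual
8. ld.MEM sll.ALU @i12&i13  | dual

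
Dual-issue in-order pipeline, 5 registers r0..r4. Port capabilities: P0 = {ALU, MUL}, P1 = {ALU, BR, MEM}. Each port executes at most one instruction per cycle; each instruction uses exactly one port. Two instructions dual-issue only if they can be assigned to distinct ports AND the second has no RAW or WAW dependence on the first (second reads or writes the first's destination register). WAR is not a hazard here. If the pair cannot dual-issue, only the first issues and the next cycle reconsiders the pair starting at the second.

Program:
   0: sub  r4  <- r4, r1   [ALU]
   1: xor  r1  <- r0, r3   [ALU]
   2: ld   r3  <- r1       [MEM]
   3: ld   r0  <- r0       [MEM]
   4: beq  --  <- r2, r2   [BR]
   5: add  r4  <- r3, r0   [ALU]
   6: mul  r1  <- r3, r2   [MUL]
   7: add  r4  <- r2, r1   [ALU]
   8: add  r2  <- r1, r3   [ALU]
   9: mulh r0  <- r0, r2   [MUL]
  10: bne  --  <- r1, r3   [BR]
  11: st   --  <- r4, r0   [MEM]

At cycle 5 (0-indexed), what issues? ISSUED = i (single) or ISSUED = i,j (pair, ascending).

0. sub.ALU/xor.ALU @i0/i1  | dual
1. ld.MEM @i2  | no-port MEM/MEM
2. ld.MEM @i3  | no-port MEM/BR
3. beq.BR/add.ALU @i4/i5  | dual
4. mul.MUL @i6  | RAW r1
5. add.ALU/add.ALU @i7/i8  | dual
6. mulh.MUL/bne.BR @i9/i10  | dual
7. st.MEM @i11  | tail

ISSUED = 7,8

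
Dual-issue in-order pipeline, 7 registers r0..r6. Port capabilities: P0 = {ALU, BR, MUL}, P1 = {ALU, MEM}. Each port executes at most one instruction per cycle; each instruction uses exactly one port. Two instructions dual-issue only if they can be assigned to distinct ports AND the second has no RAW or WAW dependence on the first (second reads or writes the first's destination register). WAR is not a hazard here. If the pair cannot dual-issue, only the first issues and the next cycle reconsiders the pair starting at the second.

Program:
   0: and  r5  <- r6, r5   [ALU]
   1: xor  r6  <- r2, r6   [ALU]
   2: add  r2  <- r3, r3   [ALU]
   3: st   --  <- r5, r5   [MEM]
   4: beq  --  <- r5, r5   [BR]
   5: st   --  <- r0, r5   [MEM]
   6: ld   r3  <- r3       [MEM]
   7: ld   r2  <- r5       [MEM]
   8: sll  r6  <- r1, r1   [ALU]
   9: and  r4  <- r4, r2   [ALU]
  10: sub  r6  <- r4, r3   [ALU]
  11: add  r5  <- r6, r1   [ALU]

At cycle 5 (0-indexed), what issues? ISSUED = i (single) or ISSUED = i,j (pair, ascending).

  cy0 -> i0&i1 (and;xor) 2-wide
  cy1 -> i2&i3 (add;st) 2-wide
  cy2 -> i4&i5 (beq;st) 2-wide
  cy3 -> i6 (ld) no-port MEM/MEM
  cy4 -> i7&i8 (ld;sll) 2-wide
  cy5 -> i9 (and) RAW r4
  cy6 -> i10 (sub) RAW r6
  cy7 -> i11 (add) tail

ISSUED = 9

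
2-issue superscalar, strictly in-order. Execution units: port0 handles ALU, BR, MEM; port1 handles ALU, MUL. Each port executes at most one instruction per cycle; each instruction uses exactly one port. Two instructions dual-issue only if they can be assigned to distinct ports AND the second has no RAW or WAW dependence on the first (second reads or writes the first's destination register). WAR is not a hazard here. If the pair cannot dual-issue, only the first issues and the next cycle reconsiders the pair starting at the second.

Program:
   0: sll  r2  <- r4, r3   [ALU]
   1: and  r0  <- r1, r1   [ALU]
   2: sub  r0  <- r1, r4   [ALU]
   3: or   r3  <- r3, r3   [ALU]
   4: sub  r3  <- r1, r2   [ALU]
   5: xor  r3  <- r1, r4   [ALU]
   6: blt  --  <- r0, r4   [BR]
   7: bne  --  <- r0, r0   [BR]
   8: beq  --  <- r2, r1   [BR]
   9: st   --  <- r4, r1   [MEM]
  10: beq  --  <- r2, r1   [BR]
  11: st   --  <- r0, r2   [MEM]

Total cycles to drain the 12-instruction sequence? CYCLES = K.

t=0 i0,i1:sll.ALU+and.ALU ; pair
t=1 i2,i3:sub.ALU+or.ALU ; pair
t=2 i4:sub.ALU ; WAW r3
t=3 i5,i6:xor.ALU+blt.BR ; pair
t=4 i7:bne.BR ; no-port BR/BR
t=5 i8:beq.BR ; no-port BR/MEM
t=6 i9:st.MEM ; no-port MEM/BR
t=7 i10:beq.BR ; no-port BR/MEM
t=8 i11:st.MEM ; tail

CYCLES = 9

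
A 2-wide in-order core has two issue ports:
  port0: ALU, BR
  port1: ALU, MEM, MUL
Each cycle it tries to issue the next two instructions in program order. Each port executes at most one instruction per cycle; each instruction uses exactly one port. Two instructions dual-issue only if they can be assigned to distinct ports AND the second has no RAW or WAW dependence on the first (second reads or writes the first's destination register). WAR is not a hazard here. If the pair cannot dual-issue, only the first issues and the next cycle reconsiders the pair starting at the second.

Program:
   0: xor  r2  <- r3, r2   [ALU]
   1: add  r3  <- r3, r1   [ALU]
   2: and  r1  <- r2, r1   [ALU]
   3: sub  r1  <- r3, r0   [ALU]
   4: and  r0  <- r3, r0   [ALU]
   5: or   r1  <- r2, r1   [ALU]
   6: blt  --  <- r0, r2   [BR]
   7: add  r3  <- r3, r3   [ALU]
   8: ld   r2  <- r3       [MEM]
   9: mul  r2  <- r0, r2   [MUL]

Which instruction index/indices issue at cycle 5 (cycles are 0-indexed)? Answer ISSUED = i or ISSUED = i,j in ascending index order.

#0 head=0: xor.ALU add.ALU i0/i1 2-wide
#1 head=2: and.ALU i2 WAW r1
#2 head=3: sub.ALU and.ALU i3/i4 2-wide
#3 head=5: or.ALU blt.BR i5/i6 2-wide
#4 head=7: add.ALU i7 RAW r3
#5 head=8: ld.MEM i8 no-port MEM/MUL
#6 head=9: mul.MUL i9 tail

ISSUED = 8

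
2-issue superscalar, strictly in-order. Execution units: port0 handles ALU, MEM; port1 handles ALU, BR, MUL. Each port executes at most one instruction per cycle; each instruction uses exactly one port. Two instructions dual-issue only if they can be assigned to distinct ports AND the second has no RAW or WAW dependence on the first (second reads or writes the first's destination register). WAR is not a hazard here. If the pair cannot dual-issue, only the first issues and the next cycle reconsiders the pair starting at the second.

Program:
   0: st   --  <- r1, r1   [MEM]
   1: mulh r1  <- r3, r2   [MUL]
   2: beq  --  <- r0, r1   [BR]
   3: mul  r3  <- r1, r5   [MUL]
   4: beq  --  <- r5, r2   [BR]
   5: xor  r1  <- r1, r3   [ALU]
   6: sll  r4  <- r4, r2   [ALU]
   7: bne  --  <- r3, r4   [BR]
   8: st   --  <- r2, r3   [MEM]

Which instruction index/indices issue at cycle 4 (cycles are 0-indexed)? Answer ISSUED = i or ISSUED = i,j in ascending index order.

#0 head=0: st.MEM;mulh.MUL i0+i1 dual
#1 head=2: beq.BR i2 no-port BR/MUL
#2 head=3: mul.MUL i3 no-port MUL/BR
#3 head=4: beq.BR;xor.ALU i4+i5 dual
#4 head=6: sll.ALU i6 RAW r4
#5 head=7: bne.BR;st.MEM i7+i8 dual

ISSUED = 6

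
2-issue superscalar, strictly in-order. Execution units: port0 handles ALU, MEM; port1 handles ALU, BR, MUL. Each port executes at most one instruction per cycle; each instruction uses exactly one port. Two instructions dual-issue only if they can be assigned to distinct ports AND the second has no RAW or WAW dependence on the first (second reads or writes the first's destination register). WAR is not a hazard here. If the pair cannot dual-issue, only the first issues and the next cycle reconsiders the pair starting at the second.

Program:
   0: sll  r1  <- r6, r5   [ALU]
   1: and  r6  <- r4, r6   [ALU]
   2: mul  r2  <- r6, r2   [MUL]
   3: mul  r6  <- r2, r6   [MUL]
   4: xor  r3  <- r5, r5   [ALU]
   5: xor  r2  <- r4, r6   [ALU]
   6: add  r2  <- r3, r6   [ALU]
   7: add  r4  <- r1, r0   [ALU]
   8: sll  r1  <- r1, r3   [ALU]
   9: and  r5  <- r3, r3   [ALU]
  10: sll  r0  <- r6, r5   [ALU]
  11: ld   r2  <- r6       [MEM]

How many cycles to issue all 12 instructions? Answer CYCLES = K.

#0 head=0: sll.ALU+and.ALU i0+i1 pair
#1 head=2: mul.MUL i2 no-port MUL/MUL
#2 head=3: mul.MUL+xor.ALU i3+i4 pair
#3 head=5: xor.ALU i5 WAW r2
#4 head=6: add.ALU+add.ALU i6+i7 pair
#5 head=8: sll.ALU+and.ALU i8+i9 pair
#6 head=10: sll.ALU+ld.MEM i10+i11 pair

CYCLES = 7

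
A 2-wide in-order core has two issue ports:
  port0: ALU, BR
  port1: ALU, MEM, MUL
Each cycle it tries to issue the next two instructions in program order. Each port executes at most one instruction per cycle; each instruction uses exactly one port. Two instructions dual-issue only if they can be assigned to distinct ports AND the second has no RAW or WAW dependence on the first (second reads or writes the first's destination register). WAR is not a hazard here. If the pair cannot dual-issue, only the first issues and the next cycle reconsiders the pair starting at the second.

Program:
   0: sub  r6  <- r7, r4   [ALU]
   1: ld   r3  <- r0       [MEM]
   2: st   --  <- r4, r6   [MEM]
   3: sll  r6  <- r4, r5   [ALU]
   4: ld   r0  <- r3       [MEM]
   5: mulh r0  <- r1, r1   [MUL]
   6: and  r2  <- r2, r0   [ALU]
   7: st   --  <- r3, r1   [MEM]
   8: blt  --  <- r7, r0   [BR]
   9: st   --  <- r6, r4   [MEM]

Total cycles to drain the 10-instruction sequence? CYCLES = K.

t=0 i0+i1:sub/ld ; dual
t=1 i2+i3:st/sll ; dual
t=2 i4:ld ; no-port MEM/MUL
t=3 i5:mulh ; RAW r0
t=4 i6+i7:and/st ; dual
t=5 i8+i9:blt/st ; dual

CYCLES = 6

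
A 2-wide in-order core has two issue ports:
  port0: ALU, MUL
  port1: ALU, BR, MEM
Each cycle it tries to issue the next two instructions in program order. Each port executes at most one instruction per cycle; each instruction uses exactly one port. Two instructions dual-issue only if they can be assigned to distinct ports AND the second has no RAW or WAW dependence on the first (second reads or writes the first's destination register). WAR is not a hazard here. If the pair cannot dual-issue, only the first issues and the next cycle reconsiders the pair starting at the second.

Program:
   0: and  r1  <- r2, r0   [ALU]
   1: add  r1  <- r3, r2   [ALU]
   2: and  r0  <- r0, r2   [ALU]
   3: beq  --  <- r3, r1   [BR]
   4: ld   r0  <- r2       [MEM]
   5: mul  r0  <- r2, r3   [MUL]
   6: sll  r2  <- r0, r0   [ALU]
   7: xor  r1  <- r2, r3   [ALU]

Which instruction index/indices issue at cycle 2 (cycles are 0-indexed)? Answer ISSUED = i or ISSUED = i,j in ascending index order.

c0: i0 and  WAW r1
c1: i1/i2 add+and  2-wide
c2: i3 beq  no-port BR/MEM
c3: i4 ld  WAW r0
c4: i5 mul  RAW r0
c5: i6 sll  RAW r2
c6: i7 xor  tail

ISSUED = 3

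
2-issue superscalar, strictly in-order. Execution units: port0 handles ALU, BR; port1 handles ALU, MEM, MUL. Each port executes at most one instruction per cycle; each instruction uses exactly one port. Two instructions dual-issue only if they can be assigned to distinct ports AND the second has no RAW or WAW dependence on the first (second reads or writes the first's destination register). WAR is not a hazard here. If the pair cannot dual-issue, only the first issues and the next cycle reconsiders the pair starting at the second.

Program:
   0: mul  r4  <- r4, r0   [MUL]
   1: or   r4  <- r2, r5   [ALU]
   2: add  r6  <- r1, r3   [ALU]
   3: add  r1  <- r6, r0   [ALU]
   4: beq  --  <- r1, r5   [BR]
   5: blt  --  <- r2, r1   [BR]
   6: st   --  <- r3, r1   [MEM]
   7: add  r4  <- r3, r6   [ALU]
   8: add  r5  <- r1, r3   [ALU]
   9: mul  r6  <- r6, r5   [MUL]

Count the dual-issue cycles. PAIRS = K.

PAIRS = 3

c0: i0 mul.MUL  WAW r4
c1: i1,i2 or.ALU add.ALU  pair
c2: i3 add.ALU  RAW r1
c3: i4 beq.BR  no-port BR/BR
c4: i5,i6 blt.BR st.MEM  pair
c5: i7,i8 add.ALU add.ALU  pair
c6: i9 mul.MUL  tail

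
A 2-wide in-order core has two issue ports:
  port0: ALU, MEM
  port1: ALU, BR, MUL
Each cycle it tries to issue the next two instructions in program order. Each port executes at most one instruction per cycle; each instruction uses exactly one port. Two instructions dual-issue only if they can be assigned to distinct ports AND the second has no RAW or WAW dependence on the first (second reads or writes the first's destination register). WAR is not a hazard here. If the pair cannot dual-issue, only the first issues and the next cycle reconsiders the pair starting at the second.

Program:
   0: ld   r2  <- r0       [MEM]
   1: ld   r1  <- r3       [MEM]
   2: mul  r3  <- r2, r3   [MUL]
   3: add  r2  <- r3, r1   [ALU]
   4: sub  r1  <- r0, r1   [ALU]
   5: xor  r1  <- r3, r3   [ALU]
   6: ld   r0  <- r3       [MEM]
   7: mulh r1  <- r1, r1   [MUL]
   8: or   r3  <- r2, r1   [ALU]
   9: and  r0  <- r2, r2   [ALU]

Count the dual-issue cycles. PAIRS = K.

PAIRS = 4

0. ld @i0  | no-port MEM/MEM
1. ld+mul @i1&i2  | 2-wide
2. add+sub @i3&i4  | 2-wide
3. xor+ld @i5&i6  | 2-wide
4. mulh @i7  | RAW r1
5. or+and @i8&i9  | 2-wide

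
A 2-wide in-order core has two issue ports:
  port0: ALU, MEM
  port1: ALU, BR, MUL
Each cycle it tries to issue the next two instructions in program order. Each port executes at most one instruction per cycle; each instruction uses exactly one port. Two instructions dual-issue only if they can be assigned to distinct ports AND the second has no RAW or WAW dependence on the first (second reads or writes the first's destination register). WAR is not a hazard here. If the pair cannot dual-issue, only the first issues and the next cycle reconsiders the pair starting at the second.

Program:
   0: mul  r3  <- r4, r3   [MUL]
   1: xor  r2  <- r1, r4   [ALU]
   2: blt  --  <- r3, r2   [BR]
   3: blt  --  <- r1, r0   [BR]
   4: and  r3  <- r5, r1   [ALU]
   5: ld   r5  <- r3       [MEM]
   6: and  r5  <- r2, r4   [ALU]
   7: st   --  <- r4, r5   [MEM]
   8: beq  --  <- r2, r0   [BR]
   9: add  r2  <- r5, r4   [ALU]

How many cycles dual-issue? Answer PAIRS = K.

PAIRS = 3

#0 head=0: mul.MUL/xor.ALU i0+i1 2-wide
#1 head=2: blt.BR i2 no-port BR/BR
#2 head=3: blt.BR/and.ALU i3+i4 2-wide
#3 head=5: ld.MEM i5 WAW r5
#4 head=6: and.ALU i6 RAW r5
#5 head=7: st.MEM/beq.BR i7+i8 2-wide
#6 head=9: add.ALU i9 tail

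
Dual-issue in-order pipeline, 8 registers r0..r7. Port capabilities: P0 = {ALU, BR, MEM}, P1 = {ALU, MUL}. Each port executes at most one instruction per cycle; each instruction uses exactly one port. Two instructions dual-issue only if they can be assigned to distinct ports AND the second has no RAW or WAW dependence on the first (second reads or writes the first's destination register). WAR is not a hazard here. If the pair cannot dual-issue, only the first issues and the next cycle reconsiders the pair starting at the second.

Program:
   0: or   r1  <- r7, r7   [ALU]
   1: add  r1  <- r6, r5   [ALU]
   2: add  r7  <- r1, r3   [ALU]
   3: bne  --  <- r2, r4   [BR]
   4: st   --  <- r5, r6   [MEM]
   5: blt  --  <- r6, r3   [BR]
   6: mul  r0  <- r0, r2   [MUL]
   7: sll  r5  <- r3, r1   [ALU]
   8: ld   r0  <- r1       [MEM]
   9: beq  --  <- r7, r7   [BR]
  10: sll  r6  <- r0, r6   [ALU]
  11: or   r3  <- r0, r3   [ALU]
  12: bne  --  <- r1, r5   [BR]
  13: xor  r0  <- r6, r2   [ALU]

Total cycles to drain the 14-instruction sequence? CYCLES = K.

[0] i0  or.ALU  -- WAW r1
[1] i1  add.ALU  -- RAW r1
[2] i2&i3  add.ALU bne.BR  -- pair
[3] i4  st.MEM  -- no-port MEM/BR
[4] i5&i6  blt.BR mul.MUL  -- pair
[5] i7&i8  sll.ALU ld.MEM  -- pair
[6] i9&i10  beq.BR sll.ALU  -- pair
[7] i11&i12  or.ALU bne.BR  -- pair
[8] i13  xor.ALU  -- tail

CYCLES = 9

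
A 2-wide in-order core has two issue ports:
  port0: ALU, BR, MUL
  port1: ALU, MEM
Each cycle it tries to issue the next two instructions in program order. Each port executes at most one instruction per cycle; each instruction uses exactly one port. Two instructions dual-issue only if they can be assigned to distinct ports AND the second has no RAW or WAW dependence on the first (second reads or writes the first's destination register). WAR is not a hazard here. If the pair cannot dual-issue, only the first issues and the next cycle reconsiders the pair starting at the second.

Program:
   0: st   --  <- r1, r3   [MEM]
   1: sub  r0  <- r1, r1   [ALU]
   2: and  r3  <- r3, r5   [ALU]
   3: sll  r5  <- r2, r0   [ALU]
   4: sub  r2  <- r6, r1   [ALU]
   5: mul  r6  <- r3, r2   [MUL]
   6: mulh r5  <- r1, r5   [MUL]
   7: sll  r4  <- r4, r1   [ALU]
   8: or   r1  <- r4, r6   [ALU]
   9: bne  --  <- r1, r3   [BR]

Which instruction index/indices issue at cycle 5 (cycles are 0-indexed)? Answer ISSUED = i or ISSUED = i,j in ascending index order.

ISSUED = 8

0. st/sub @i0,i1  | 2-wide
1. and/sll @i2,i3  | 2-wide
2. sub @i4  | RAW r2
3. mul @i5  | no-port MUL/MUL
4. mulh/sll @i6,i7  | 2-wide
5. or @i8  | RAW r1
6. bne @i9  | tail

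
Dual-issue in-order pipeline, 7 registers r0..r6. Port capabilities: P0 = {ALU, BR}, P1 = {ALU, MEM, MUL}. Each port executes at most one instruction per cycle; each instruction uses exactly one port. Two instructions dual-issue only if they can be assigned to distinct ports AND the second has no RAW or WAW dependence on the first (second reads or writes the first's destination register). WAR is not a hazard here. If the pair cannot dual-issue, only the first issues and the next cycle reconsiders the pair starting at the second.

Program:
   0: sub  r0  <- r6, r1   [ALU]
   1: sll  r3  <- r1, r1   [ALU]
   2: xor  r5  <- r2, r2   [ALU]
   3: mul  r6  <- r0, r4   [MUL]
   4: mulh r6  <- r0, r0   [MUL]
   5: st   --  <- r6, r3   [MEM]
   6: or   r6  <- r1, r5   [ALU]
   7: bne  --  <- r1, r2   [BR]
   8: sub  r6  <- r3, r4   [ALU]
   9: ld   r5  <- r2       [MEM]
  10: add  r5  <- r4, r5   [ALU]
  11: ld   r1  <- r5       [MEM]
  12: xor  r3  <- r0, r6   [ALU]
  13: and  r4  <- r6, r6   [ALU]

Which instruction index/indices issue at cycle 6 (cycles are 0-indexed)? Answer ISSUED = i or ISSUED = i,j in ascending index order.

  cy0 -> i0&i1 (sub.ALU sll.ALU) dual
  cy1 -> i2&i3 (xor.ALU mul.MUL) dual
  cy2 -> i4 (mulh.MUL) no-port MUL/MEM
  cy3 -> i5&i6 (st.MEM or.ALU) dual
  cy4 -> i7&i8 (bne.BR sub.ALU) dual
  cy5 -> i9 (ld.MEM) RAW+WAW r5
  cy6 -> i10 (add.ALU) RAW r5
  cy7 -> i11&i12 (ld.MEM xor.ALU) dual
  cy8 -> i13 (and.ALU) tail

ISSUED = 10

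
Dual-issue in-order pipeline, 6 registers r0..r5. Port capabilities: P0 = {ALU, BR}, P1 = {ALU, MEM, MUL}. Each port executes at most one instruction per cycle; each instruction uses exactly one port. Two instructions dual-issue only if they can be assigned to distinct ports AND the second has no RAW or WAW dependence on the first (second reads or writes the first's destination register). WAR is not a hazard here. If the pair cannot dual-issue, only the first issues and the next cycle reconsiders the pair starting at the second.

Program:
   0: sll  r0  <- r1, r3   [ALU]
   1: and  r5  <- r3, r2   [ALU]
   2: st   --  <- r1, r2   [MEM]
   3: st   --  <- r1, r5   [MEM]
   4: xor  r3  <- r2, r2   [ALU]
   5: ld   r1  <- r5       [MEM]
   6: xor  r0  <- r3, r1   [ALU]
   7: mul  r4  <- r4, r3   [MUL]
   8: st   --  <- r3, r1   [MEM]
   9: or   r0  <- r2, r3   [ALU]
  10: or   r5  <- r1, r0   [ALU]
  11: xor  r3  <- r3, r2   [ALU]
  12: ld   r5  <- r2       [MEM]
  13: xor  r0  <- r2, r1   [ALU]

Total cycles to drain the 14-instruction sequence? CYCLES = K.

CYCLES = 8

  cy0 -> i0,i1 (sll.ALU/and.ALU) dual
  cy1 -> i2 (st.MEM) no-port MEM/MEM
  cy2 -> i3,i4 (st.MEM/xor.ALU) dual
  cy3 -> i5 (ld.MEM) RAW r1
  cy4 -> i6,i7 (xor.ALU/mul.MUL) dual
  cy5 -> i8,i9 (st.MEM/or.ALU) dual
  cy6 -> i10,i11 (or.ALU/xor.ALU) dual
  cy7 -> i12,i13 (ld.MEM/xor.ALU) dual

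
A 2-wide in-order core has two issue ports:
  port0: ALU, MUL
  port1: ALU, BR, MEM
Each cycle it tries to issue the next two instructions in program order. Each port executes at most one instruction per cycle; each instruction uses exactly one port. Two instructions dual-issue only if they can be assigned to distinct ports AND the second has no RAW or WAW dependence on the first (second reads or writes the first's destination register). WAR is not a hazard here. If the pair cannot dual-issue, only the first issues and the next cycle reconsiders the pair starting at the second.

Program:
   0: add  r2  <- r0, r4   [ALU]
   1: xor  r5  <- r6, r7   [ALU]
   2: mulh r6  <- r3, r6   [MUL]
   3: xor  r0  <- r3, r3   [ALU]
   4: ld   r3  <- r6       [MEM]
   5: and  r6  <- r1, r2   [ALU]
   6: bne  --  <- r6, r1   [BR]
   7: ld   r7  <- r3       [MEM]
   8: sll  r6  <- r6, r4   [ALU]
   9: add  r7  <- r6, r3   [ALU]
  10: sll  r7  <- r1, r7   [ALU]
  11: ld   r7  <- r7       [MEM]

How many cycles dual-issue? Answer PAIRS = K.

t=0 i0/i1:add.ALU/xor.ALU ; dual
t=1 i2/i3:mulh.MUL/xor.ALU ; dual
t=2 i4/i5:ld.MEM/and.ALU ; dual
t=3 i6:bne.BR ; no-port BR/MEM
t=4 i7/i8:ld.MEM/sll.ALU ; dual
t=5 i9:add.ALU ; RAW+WAW r7
t=6 i10:sll.ALU ; RAW+WAW r7
t=7 i11:ld.MEM ; tail

PAIRS = 4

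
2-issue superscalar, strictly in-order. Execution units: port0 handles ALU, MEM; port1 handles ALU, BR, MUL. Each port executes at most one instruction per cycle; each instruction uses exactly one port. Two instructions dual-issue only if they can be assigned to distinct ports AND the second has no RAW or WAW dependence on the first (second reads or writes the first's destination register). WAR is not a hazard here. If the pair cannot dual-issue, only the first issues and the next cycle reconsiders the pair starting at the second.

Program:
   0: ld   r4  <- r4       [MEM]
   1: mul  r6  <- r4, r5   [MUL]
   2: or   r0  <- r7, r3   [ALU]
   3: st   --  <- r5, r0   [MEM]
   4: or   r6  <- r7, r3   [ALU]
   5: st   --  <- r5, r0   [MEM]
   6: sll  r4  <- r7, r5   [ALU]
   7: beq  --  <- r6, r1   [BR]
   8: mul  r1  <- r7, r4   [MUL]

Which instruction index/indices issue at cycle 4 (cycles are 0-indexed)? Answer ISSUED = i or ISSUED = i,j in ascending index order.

ISSUED = 7

  cy0 -> i0 (ld) RAW r4
  cy1 -> i1&i2 (mul+or) pair
  cy2 -> i3&i4 (st+or) pair
  cy3 -> i5&i6 (st+sll) pair
  cy4 -> i7 (beq) no-port BR/MUL
  cy5 -> i8 (mul) tail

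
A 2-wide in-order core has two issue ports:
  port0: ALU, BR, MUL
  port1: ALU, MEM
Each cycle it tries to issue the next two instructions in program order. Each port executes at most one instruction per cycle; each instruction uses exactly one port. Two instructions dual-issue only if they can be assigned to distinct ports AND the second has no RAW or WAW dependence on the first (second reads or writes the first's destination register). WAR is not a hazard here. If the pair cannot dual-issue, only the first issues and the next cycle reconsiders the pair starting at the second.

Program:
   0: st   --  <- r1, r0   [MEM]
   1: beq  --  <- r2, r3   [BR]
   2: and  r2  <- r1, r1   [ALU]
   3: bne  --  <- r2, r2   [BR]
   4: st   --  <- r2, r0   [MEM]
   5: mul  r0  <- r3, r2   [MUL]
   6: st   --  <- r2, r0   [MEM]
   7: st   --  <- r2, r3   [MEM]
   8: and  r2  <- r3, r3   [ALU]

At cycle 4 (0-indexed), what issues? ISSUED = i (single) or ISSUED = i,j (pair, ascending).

ISSUED = 6

0. st.MEM/beq.BR @i0,i1  | pair
1. and.ALU @i2  | RAW r2
2. bne.BR/st.MEM @i3,i4  | pair
3. mul.MUL @i5  | RAW r0
4. st.MEM @i6  | no-port MEM/MEM
5. st.MEM/and.ALU @i7,i8  | pair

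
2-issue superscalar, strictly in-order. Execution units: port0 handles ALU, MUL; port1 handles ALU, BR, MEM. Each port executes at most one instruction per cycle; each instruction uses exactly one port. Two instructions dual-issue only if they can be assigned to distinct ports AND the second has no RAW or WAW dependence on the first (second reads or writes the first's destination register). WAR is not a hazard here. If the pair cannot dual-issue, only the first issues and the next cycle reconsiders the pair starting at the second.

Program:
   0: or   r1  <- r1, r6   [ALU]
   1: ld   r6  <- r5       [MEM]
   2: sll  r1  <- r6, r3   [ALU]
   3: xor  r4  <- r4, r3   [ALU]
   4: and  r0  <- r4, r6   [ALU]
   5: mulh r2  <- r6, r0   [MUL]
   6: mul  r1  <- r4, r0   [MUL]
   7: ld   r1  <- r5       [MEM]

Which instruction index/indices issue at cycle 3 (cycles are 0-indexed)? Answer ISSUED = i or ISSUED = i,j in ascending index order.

t=0 i0/i1:or ld ; 2-wide
t=1 i2/i3:sll xor ; 2-wide
t=2 i4:and ; RAW r0
t=3 i5:mulh ; no-port MUL/MUL
t=4 i6:mul ; WAW r1
t=5 i7:ld ; tail

ISSUED = 5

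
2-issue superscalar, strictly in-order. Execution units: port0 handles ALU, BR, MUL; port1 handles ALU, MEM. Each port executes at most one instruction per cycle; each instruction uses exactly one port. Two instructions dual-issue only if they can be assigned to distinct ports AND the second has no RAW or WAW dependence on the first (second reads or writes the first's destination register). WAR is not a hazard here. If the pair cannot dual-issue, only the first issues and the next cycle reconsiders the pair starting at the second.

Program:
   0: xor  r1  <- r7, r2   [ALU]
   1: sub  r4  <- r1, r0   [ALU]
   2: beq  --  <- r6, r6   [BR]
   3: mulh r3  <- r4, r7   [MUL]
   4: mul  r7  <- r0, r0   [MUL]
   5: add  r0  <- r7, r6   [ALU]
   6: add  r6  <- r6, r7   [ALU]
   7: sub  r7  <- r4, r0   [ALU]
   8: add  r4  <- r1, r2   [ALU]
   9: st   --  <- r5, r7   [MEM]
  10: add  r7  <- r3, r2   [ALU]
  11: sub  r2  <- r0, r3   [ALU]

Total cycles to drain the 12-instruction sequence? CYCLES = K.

0. xor @i0  | RAW r1
1. sub beq @i1+i2  | dual
2. mulh @i3  | no-port MUL/MUL
3. mul @i4  | RAW r7
4. add add @i5+i6  | dual
5. sub add @i7+i8  | dual
6. st add @i9+i10  | dual
7. sub @i11  | tail

CYCLES = 8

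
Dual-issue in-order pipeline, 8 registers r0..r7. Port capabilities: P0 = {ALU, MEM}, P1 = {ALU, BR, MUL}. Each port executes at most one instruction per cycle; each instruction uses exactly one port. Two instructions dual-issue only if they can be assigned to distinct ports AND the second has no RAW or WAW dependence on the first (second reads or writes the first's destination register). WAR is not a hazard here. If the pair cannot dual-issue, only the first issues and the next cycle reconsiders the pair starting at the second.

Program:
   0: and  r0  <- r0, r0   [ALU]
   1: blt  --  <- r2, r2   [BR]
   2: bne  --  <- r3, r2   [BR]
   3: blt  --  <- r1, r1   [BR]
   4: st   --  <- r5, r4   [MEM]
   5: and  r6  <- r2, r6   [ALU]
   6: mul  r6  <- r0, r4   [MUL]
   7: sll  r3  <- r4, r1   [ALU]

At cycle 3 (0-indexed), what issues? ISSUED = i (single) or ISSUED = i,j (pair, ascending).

ISSUED = 5

  cy0 -> i0,i1 (and.ALU/blt.BR) dual
  cy1 -> i2 (bne.BR) no-port BR/BR
  cy2 -> i3,i4 (blt.BR/st.MEM) dual
  cy3 -> i5 (and.ALU) WAW r6
  cy4 -> i6,i7 (mul.MUL/sll.ALU) dual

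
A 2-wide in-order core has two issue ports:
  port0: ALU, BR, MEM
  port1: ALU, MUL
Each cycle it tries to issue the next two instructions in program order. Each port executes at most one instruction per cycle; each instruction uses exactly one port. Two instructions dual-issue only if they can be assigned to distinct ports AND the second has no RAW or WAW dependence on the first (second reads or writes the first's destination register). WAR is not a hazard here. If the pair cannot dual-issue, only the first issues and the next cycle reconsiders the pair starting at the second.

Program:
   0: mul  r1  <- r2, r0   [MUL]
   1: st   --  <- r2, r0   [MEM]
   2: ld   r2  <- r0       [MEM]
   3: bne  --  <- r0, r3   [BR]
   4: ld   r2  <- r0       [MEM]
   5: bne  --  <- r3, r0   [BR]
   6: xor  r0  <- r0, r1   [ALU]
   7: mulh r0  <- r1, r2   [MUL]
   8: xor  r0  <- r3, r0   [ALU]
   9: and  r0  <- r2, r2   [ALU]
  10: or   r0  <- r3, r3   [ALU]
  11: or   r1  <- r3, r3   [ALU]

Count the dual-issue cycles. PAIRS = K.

PAIRS = 3

[0] i0&i1  mul/st  -- dual
[1] i2  ld  -- no-port MEM/BR
[2] i3  bne  -- no-port BR/MEM
[3] i4  ld  -- no-port MEM/BR
[4] i5&i6  bne/xor  -- dual
[5] i7  mulh  -- RAW+WAW r0
[6] i8  xor  -- WAW r0
[7] i9  and  -- WAW r0
[8] i10&i11  or/or  -- dual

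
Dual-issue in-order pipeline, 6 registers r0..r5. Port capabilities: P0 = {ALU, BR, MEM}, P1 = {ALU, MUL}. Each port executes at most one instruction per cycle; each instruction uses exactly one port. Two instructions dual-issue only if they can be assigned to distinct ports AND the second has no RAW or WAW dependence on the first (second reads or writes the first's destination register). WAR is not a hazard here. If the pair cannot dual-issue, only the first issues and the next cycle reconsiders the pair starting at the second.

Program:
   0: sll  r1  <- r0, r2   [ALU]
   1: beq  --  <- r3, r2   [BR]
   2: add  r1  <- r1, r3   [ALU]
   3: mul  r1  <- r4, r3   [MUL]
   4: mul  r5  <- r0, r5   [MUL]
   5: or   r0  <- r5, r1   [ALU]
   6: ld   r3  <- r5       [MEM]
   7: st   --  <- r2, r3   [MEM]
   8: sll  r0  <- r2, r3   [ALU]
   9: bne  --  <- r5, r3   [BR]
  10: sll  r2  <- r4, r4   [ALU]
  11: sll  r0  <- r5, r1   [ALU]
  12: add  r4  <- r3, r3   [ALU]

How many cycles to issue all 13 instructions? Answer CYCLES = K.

  cy0 -> i0&i1 (sll/beq) pair
  cy1 -> i2 (add) WAW r1
  cy2 -> i3 (mul) no-port MUL/MUL
  cy3 -> i4 (mul) RAW r5
  cy4 -> i5&i6 (or/ld) pair
  cy5 -> i7&i8 (st/sll) pair
  cy6 -> i9&i10 (bne/sll) pair
  cy7 -> i11&i12 (sll/add) pair

CYCLES = 8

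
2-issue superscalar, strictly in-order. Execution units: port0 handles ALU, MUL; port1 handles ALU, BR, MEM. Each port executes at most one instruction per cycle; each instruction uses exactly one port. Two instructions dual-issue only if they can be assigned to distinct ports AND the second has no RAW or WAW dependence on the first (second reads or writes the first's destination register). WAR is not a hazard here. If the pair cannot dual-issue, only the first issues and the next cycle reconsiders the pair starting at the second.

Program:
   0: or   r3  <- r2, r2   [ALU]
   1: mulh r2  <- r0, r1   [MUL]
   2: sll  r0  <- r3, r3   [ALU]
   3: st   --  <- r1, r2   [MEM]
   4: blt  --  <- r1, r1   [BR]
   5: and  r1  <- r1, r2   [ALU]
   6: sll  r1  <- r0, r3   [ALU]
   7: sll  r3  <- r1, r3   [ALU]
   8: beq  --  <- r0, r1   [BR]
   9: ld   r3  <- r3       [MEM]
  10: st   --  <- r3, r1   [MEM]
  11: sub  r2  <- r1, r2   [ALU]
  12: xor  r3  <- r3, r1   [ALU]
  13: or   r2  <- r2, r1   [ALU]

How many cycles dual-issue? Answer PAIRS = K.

[0] i0&i1  or.ALU;mulh.MUL  -- 2-wide
[1] i2&i3  sll.ALU;st.MEM  -- 2-wide
[2] i4&i5  blt.BR;and.ALU  -- 2-wide
[3] i6  sll.ALU  -- RAW r1
[4] i7&i8  sll.ALU;beq.BR  -- 2-wide
[5] i9  ld.MEM  -- no-port MEM/MEM
[6] i10&i11  st.MEM;sub.ALU  -- 2-wide
[7] i12&i13  xor.ALU;or.ALU  -- 2-wide

PAIRS = 6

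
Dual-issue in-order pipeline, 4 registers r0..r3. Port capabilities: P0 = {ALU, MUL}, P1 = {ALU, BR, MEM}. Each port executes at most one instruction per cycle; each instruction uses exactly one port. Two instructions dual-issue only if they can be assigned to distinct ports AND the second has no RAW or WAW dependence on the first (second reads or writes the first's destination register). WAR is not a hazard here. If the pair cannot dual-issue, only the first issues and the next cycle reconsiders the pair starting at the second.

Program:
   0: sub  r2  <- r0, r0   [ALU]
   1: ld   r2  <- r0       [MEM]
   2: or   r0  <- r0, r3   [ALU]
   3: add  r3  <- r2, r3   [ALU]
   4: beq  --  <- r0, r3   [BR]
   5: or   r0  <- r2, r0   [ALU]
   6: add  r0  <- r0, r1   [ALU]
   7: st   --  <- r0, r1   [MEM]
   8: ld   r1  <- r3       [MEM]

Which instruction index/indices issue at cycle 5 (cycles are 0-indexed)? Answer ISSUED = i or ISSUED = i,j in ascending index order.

ISSUED = 7

[0] i0  sub  -- WAW r2
[1] i1+i2  ld+or  -- 2-wide
[2] i3  add  -- RAW r3
[3] i4+i5  beq+or  -- 2-wide
[4] i6  add  -- RAW r0
[5] i7  st  -- no-port MEM/MEM
[6] i8  ld  -- tail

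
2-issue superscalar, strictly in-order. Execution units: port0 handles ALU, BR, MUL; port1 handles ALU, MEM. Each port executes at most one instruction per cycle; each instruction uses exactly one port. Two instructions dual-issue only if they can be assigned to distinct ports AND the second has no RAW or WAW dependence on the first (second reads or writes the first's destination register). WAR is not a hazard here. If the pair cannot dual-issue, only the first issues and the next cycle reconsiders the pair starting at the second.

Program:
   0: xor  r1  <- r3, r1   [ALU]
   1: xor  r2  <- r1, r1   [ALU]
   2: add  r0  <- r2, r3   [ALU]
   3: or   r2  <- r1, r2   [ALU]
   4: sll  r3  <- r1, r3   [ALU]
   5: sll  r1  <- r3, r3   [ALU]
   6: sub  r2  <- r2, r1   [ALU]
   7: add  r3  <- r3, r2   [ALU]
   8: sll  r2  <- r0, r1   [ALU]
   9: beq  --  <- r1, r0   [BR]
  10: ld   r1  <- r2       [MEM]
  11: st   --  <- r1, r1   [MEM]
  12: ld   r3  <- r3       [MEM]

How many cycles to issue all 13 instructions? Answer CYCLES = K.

CYCLES = 10

0. xor @i0  | RAW r1
1. xor @i1  | RAW r2
2. add;or @i2&i3  | dual
3. sll @i4  | RAW r3
4. sll @i5  | RAW r1
5. sub @i6  | RAW r2
6. add;sll @i7&i8  | dual
7. beq;ld @i9&i10  | dual
8. st @i11  | no-port MEM/MEM
9. ld @i12  | tail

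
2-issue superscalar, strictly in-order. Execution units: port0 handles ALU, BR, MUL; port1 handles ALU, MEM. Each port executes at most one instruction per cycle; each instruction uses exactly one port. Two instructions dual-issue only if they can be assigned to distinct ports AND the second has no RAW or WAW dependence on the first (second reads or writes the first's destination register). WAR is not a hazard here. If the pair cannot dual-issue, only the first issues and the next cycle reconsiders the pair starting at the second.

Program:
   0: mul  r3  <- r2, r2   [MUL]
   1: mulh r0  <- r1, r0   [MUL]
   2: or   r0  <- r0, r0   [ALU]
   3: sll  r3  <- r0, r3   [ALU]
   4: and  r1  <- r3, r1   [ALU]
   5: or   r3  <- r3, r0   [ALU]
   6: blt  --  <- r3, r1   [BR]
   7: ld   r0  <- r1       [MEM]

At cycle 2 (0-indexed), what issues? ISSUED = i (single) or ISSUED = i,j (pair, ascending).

ISSUED = 2

  cy0 -> i0 (mul.MUL) no-port MUL/MUL
  cy1 -> i1 (mulh.MUL) RAW+WAW r0
  cy2 -> i2 (or.ALU) RAW r0
  cy3 -> i3 (sll.ALU) RAW r3
  cy4 -> i4+i5 (and.ALU+or.ALU) 2-wide
  cy5 -> i6+i7 (blt.BR+ld.MEM) 2-wide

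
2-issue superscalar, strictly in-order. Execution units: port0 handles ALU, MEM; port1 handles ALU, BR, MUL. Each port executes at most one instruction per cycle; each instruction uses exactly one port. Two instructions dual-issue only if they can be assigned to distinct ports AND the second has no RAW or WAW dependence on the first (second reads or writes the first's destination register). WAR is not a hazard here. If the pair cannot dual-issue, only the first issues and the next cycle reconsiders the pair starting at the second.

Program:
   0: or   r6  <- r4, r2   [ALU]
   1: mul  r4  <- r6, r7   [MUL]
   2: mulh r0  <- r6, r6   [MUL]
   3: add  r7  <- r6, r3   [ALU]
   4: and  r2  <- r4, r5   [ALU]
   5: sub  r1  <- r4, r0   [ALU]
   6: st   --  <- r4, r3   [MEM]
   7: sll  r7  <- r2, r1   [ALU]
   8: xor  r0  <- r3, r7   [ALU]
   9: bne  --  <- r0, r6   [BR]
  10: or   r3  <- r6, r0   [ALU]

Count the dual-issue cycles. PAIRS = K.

[0] i0  or  -- RAW r6
[1] i1  mul  -- no-port MUL/MUL
[2] i2,i3  mulh/add  -- 2-wide
[3] i4,i5  and/sub  -- 2-wide
[4] i6,i7  st/sll  -- 2-wide
[5] i8  xor  -- RAW r0
[6] i9,i10  bne/or  -- 2-wide

PAIRS = 4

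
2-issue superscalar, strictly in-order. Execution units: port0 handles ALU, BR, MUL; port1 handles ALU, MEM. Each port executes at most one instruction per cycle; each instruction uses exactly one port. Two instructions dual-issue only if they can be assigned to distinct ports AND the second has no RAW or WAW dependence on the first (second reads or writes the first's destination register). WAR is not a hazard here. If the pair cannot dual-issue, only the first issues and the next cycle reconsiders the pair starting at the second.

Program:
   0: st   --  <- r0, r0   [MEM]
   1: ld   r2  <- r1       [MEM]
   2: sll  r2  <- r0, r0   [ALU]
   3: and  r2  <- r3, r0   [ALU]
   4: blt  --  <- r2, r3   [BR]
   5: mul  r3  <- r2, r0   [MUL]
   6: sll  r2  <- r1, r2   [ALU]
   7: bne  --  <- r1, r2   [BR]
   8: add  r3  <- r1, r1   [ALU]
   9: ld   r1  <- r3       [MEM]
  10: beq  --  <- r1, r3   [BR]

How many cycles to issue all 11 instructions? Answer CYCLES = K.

  cy0 -> i0 (st.MEM) no-port MEM/MEM
  cy1 -> i1 (ld.MEM) WAW r2
  cy2 -> i2 (sll.ALU) WAW r2
  cy3 -> i3 (and.ALU) RAW r2
  cy4 -> i4 (blt.BR) no-port BR/MUL
  cy5 -> i5,i6 (mul.MUL/sll.ALU) 2-wide
  cy6 -> i7,i8 (bne.BR/add.ALU) 2-wide
  cy7 -> i9 (ld.MEM) RAW r1
  cy8 -> i10 (beq.BR) tail

CYCLES = 9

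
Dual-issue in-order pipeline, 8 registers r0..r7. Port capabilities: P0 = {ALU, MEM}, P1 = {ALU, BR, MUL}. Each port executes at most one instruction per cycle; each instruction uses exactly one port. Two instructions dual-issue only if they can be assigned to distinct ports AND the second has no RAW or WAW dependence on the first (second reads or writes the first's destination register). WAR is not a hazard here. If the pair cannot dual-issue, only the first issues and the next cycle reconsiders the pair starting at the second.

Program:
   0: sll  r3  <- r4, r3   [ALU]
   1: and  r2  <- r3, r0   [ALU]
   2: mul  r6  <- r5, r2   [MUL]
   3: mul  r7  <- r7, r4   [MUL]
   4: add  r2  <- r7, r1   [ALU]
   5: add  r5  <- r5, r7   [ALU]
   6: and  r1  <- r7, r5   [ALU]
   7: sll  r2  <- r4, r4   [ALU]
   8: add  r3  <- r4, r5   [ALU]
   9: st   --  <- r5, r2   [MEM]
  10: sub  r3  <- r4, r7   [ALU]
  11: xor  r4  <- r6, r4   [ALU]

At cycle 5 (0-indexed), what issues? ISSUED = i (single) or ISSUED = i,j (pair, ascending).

ISSUED = 6,7

0. sll.ALU @i0  | RAW r3
1. and.ALU @i1  | RAW r2
2. mul.MUL @i2  | no-port MUL/MUL
3. mul.MUL @i3  | RAW r7
4. add.ALU+add.ALU @i4/i5  | 2-wide
5. and.ALU+sll.ALU @i6/i7  | 2-wide
6. add.ALU+st.MEM @i8/i9  | 2-wide
7. sub.ALU+xor.ALU @i10/i11  | 2-wide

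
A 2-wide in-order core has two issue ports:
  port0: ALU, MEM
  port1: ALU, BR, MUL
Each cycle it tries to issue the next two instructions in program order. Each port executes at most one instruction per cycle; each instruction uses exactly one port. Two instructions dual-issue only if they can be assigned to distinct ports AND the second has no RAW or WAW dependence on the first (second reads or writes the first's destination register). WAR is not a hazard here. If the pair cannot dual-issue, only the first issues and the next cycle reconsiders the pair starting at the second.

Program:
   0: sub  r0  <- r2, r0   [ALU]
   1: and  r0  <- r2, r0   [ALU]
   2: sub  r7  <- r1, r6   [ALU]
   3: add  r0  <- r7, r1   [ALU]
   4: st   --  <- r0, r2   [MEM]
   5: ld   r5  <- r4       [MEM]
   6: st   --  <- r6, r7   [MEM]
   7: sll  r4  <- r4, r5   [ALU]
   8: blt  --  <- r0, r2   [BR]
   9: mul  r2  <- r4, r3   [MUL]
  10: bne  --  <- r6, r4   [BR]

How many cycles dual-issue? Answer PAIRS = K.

t=0 i0:sub ; RAW+WAW r0
t=1 i1&i2:and sub ; pair
t=2 i3:add ; RAW r0
t=3 i4:st ; no-port MEM/MEM
t=4 i5:ld ; no-port MEM/MEM
t=5 i6&i7:st sll ; pair
t=6 i8:blt ; no-port BR/MUL
t=7 i9:mul ; no-port MUL/BR
t=8 i10:bne ; tail

PAIRS = 2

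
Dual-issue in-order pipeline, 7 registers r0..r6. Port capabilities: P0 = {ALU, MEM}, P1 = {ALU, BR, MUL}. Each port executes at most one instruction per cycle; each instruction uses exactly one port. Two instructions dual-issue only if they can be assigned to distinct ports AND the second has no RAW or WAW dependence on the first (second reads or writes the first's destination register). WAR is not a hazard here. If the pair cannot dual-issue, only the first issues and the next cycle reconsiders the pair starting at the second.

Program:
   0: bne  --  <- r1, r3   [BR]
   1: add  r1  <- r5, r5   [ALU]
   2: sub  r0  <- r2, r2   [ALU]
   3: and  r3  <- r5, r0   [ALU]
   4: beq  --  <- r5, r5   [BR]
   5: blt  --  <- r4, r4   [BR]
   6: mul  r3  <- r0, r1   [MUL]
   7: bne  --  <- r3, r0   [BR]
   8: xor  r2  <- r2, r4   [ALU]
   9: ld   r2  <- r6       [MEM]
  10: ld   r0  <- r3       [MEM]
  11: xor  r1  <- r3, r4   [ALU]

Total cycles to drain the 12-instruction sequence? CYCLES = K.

CYCLES = 8

t=0 i0&i1:bne.BR add.ALU ; 2-wide
t=1 i2:sub.ALU ; RAW r0
t=2 i3&i4:and.ALU beq.BR ; 2-wide
t=3 i5:blt.BR ; no-port BR/MUL
t=4 i6:mul.MUL ; no-port MUL/BR
t=5 i7&i8:bne.BR xor.ALU ; 2-wide
t=6 i9:ld.MEM ; no-port MEM/MEM
t=7 i10&i11:ld.MEM xor.ALU ; 2-wide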